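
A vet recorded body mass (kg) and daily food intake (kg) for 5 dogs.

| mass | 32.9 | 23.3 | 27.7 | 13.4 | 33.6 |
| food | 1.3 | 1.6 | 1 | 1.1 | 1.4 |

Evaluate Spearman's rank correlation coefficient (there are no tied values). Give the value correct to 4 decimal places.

Rank mass: 4, 2, 3, 1, 5
Rank food: 3, 5, 1, 2, 4
d = rank(mass) − rank(food): 1, -3, 2, -1, 1; Σd² = 16
ρ = 1 − 6Σd² / [n(n²−1)] = 1 − 6×16 / (5×24) = 1 − 96/120 ≈ 0.2000

0.2000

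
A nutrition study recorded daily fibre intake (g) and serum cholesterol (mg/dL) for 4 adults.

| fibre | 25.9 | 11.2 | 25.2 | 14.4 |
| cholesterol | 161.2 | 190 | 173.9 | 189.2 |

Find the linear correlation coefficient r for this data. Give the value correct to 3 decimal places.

-0.930

n = 4, Σx = 76.7, Σy = 714.3, Σx² = 1638.65, Σy² = 128123.29, Σxy = 13409.84
nΣxy − ΣxΣy = 53639.36 − 54786.81 = -1147.45
nΣx² − (Σx)² = 6554.6 − 5882.89 = 671.71; nΣy² − (Σy)² = 512493.16 − 510224.49 = 2268.67
r = -1147.45 / √(671.71 × 2268.67) = -1147.45 / 1234.4587 ≈ -0.930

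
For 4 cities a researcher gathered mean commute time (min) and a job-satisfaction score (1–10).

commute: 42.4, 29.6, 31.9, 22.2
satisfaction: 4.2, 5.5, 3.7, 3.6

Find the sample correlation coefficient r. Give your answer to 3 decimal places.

0.133

n = 4, Σx = 126.1, Σy = 17, Σx² = 4184.37, Σy² = 74.54, Σxy = 538.83
nΣxy − ΣxΣy = 2155.32 − 2143.7 = 11.62
nΣx² − (Σx)² = 16737.48 − 15901.21 = 836.27; nΣy² − (Σy)² = 298.16 − 289 = 9.16
r = 11.62 / √(836.27 × 9.16) = 11.62 / 87.5228 ≈ 0.133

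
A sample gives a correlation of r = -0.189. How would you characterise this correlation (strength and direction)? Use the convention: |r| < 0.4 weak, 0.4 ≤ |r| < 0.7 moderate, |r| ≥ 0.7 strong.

weak negative

r = -0.189 < 0 so the relationship is negative.
|r| = 0.189, which falls in the weak range.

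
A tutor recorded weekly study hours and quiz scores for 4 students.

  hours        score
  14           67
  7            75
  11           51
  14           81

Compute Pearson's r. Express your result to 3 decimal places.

n = 4, Σx = 46, Σy = 274, Σx² = 562, Σy² = 19276, Σxy = 3158
nΣxy − ΣxΣy = 12632 − 12604 = 28
nΣx² − (Σx)² = 2248 − 2116 = 132; nΣy² − (Σy)² = 77104 − 75076 = 2028
r = 28 / √(132 × 2028) = 28 / 517.3935 ≈ 0.054

0.054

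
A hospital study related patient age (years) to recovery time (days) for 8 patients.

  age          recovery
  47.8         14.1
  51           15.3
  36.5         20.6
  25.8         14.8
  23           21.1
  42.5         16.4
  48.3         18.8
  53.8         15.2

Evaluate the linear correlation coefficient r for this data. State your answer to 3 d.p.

n = 8, Σx = 328.7, Σy = 136.3, Σx² = 14446.31, Σy² = 2374.95, Σxy = 5496.12
nΣxy − ΣxΣy = 43968.96 − 44801.81 = -832.85
nΣx² − (Σx)² = 115570.48 − 108043.69 = 7526.79; nΣy² − (Σy)² = 18999.6 − 18577.69 = 421.91
r = -832.85 / √(7526.79 × 421.91) = -832.85 / 1782.0292 ≈ -0.467

-0.467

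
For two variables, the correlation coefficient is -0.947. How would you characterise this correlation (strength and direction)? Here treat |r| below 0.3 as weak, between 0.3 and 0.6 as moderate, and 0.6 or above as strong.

r = -0.947 < 0 so the relationship is negative.
|r| = 0.947, which falls in the strong range.

strong negative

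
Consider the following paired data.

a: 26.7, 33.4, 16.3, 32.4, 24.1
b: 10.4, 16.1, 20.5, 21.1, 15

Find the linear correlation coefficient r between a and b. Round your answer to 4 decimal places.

n = 5, Σa = 132.9, Σb = 83.1, Σa² = 3724.71, Σb² = 1457.83, Σab = 2194.71
nΣab − ΣaΣb = 10973.55 − 11043.99 = -70.44
nΣa² − (Σa)² = 18623.55 − 17662.41 = 961.14; nΣb² − (Σb)² = 7289.15 − 6905.61 = 383.54
r = -70.44 / √(961.14 × 383.54) = -70.44 / 607.1537 ≈ -0.1160

-0.1160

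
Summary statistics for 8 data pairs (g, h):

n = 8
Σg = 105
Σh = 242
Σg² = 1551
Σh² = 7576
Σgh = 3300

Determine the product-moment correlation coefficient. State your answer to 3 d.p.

0.589

r = (nΣgh − ΣgΣh) / √[(nΣg² − (Σg)²)(nΣh² − (Σh)²)]
Numerator: 8×3300 − 105×242 = 990
Denominator: √[(12408 − 11025)(60608 − 58564)] = √[1383 × 2044] = 1681.3245
r = 990 / 1681.3245 ≈ 0.589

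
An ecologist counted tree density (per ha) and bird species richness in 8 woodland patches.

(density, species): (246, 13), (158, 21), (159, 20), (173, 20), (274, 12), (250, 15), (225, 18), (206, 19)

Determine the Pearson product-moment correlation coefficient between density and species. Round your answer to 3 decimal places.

-0.939

n = 8, Σx = 1691, Σy = 138, Σx² = 371327, Σy² = 2464, Σxy = 28158
nΣxy − ΣxΣy = 225264 − 233358 = -8094
nΣx² − (Σx)² = 2970616 − 2859481 = 111135; nΣy² − (Σy)² = 19712 − 19044 = 668
r = -8094 / √(111135 × 668) = -8094 / 8616.1581 ≈ -0.939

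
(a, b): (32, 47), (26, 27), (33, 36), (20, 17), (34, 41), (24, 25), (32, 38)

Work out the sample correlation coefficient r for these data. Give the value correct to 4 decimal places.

0.9263

n = 7, Σa = 201, Σb = 231, Σa² = 5945, Σb² = 8273, Σab = 6944
nΣab − ΣaΣb = 48608 − 46431 = 2177
nΣa² − (Σa)² = 41615 − 40401 = 1214; nΣb² − (Σb)² = 57911 − 53361 = 4550
r = 2177 / √(1214 × 4550) = 2177 / 2350.2553 ≈ 0.9263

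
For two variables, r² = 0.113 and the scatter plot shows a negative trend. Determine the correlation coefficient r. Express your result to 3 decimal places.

-0.336

|r| = √0.113 = 0.336
The association is negative, so r = −0.336.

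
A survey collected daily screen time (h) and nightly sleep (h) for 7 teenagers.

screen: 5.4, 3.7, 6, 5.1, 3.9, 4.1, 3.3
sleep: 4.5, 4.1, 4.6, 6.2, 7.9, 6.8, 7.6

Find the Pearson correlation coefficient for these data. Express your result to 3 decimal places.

-0.553

n = 7, Σx = 31.5, Σy = 41.7, Σx² = 147.77, Σy² = 263.07, Σxy = 182.46
nΣxy − ΣxΣy = 1277.22 − 1313.55 = -36.33
nΣx² − (Σx)² = 1034.39 − 992.25 = 42.14; nΣy² − (Σy)² = 1841.49 − 1738.89 = 102.6
r = -36.33 / √(42.14 × 102.6) = -36.33 / 65.7538 ≈ -0.553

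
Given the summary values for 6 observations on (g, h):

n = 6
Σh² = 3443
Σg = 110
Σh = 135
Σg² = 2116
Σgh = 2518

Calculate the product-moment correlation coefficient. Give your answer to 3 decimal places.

0.214

r = (nΣgh − ΣgΣh) / √[(nΣg² − (Σg)²)(nΣh² − (Σh)²)]
Numerator: 6×2518 − 110×135 = 258
Denominator: √[(12696 − 12100)(20658 − 18225)] = √[596 × 2433] = 1204.1877
r = 258 / 1204.1877 ≈ 0.214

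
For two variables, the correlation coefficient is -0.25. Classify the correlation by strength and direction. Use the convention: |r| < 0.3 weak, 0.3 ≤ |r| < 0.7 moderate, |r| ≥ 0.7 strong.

r = -0.25 < 0 so the relationship is negative.
|r| = 0.25, which falls in the weak range.

weak negative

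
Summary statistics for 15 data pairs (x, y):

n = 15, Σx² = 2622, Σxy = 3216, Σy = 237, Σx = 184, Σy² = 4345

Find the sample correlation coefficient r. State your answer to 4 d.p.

0.6597

r = (nΣxy − ΣxΣy) / √[(nΣx² − (Σx)²)(nΣy² − (Σy)²)]
Numerator: 15×3216 − 184×237 = 4632
Denominator: √[(39330 − 33856)(65175 − 56169)] = √[5474 × 9006] = 7021.3136
r = 4632 / 7021.3136 ≈ 0.6597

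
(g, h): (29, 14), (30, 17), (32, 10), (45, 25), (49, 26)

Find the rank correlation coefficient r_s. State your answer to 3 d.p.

Rank g: 1, 2, 3, 4, 5
Rank h: 2, 3, 1, 4, 5
d = rank(g) − rank(h): -1, -1, 2, 0, 0; Σd² = 6
ρ = 1 − 6Σd² / [n(n²−1)] = 1 − 6×6 / (5×24) = 1 − 36/120 ≈ 0.700

0.700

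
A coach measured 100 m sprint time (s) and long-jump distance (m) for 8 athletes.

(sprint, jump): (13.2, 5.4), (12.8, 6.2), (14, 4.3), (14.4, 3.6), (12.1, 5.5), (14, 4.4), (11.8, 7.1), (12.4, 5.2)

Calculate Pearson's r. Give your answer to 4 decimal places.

-0.8770

n = 8, Σx = 104.7, Σy = 41.7, Σx² = 1376.85, Σy² = 226.11, Σxy = 539.09
nΣxy − ΣxΣy = 4312.72 − 4365.99 = -53.27
nΣx² − (Σx)² = 11014.8 − 10962.09 = 52.71; nΣy² − (Σy)² = 1808.88 − 1738.89 = 69.99
r = -53.27 / √(52.71 × 69.99) = -53.27 / 60.7386 ≈ -0.8770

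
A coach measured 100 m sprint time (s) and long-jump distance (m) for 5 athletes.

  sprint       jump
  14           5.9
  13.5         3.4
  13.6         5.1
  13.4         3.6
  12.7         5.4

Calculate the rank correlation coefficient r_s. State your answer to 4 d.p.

0.3000

Rank sprint: 5, 3, 4, 2, 1
Rank jump: 5, 1, 3, 2, 4
d = rank(sprint) − rank(jump): 0, 2, 1, 0, -3; Σd² = 14
ρ = 1 − 6Σd² / [n(n²−1)] = 1 − 6×14 / (5×24) = 1 − 84/120 ≈ 0.3000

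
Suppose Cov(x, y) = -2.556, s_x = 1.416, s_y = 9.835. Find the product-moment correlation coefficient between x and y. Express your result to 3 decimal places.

r = Cov(x,y) / (s_x · s_y) = -2.556 / (1.416 × 9.835)
  = -2.556 / 13.9264 ≈ -0.184

-0.184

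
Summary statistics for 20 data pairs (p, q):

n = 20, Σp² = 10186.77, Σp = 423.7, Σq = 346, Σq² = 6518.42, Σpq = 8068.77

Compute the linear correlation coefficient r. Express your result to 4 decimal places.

r = (nΣpq − ΣpΣq) / √[(nΣp² − (Σp)²)(nΣq² − (Σq)²)]
Numerator: 20×8068.77 − 423.7×346 = 14775.2
Denominator: √[(203735.4 − 179521.69)(130368.4 − 119716)] = √[24213.71 × 10652.4] = 16060.3277
r = 14775.2 / 16060.3277 ≈ 0.9200

0.9200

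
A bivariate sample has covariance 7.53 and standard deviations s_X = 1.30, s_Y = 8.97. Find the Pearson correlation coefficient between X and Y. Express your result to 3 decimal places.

r = Cov(X,Y) / (s_X · s_Y) = 7.53 / (1.30 × 8.97)
  = 7.53 / 11.6610 ≈ 0.646

0.646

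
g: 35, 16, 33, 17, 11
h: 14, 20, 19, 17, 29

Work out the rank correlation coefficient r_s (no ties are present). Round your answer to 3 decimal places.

Rank g: 5, 2, 4, 3, 1
Rank h: 1, 4, 3, 2, 5
d = rank(g) − rank(h): 4, -2, 1, 1, -4; Σd² = 38
ρ = 1 − 6Σd² / [n(n²−1)] = 1 − 6×38 / (5×24) = 1 − 228/120 ≈ -0.900

-0.900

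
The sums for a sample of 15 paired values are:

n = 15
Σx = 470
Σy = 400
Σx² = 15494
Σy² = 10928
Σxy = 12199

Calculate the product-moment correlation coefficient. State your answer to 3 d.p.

-0.747

r = (nΣxy − ΣxΣy) / √[(nΣx² − (Σx)²)(nΣy² − (Σy)²)]
Numerator: 15×12199 − 470×400 = -5015
Denominator: √[(232410 − 220900)(163920 − 160000)] = √[11510 × 3920] = 6717.0827
r = -5015 / 6717.0827 ≈ -0.747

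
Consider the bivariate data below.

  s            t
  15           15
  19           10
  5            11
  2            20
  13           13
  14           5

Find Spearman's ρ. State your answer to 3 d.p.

Rank s: 5, 6, 2, 1, 3, 4
Rank t: 5, 2, 3, 6, 4, 1
d = rank(s) − rank(t): 0, 4, -1, -5, -1, 3; Σd² = 52
ρ = 1 − 6Σd² / [n(n²−1)] = 1 − 6×52 / (6×35) = 1 − 312/210 ≈ -0.486

-0.486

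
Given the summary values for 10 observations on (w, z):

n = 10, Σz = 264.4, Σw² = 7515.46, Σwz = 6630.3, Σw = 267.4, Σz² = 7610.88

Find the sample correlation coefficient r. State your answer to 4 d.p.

r = (nΣwz − ΣwΣz) / √[(nΣw² − (Σw)²)(nΣz² − (Σz)²)]
Numerator: 10×6630.3 − 267.4×264.4 = -4397.56
Denominator: √[(75154.6 − 71502.76)(76108.8 − 69907.36)] = √[3651.84 × 6201.44] = 4758.8514
r = -4397.56 / 4758.8514 ≈ -0.9241

-0.9241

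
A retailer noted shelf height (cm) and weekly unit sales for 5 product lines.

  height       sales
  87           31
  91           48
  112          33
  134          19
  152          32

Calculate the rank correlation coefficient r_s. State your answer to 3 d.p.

-0.200

Rank height: 1, 2, 3, 4, 5
Rank sales: 2, 5, 4, 1, 3
d = rank(height) − rank(sales): -1, -3, -1, 3, 2; Σd² = 24
ρ = 1 − 6Σd² / [n(n²−1)] = 1 − 6×24 / (5×24) = 1 − 144/120 ≈ -0.200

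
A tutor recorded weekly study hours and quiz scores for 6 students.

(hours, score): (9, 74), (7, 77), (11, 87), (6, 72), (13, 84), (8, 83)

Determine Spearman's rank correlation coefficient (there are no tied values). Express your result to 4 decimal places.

Rank hours: 4, 2, 5, 1, 6, 3
Rank score: 2, 3, 6, 1, 5, 4
d = rank(hours) − rank(score): 2, -1, -1, 0, 1, -1; Σd² = 8
ρ = 1 − 6Σd² / [n(n²−1)] = 1 − 6×8 / (6×35) = 1 − 48/210 ≈ 0.7714

0.7714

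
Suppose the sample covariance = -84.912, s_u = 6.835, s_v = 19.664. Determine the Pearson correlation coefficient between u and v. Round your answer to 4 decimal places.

r = Cov(u,v) / (s_u · s_v) = -84.912 / (6.835 × 19.664)
  = -84.912 / 134.4034 ≈ -0.6318

-0.6318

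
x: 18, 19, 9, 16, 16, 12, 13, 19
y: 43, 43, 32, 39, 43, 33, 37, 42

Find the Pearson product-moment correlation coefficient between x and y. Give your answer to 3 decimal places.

0.934

n = 8, Σx = 122, Σy = 312, Σx² = 1952, Σy² = 12314, Σxy = 4866
nΣxy − ΣxΣy = 38928 − 38064 = 864
nΣx² − (Σx)² = 15616 − 14884 = 732; nΣy² − (Σy)² = 98512 − 97344 = 1168
r = 864 / √(732 × 1168) = 864 / 924.6491 ≈ 0.934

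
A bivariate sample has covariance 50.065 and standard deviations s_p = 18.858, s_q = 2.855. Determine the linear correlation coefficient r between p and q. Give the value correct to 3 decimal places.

0.930

r = Cov(p,q) / (s_p · s_q) = 50.065 / (18.858 × 2.855)
  = 50.065 / 53.8396 ≈ 0.930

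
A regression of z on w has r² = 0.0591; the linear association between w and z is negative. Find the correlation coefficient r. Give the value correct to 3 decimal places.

|r| = √0.0591 = 0.243
The association is negative, so r = −0.243.

-0.243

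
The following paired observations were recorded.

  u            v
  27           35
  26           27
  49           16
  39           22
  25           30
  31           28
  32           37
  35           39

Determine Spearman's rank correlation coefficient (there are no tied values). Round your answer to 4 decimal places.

-0.2857

Rank u: 3, 2, 8, 7, 1, 4, 5, 6
Rank v: 6, 3, 1, 2, 5, 4, 7, 8
d = rank(u) − rank(v): -3, -1, 7, 5, -4, 0, -2, -2; Σd² = 108
ρ = 1 − 6Σd² / [n(n²−1)] = 1 − 6×108 / (8×63) = 1 − 648/504 ≈ -0.2857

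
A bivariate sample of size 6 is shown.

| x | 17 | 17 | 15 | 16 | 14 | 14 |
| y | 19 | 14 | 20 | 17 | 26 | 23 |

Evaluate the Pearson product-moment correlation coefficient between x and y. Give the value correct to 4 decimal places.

n = 6, Σx = 93, Σy = 119, Σx² = 1451, Σy² = 2451, Σxy = 1819
nΣxy − ΣxΣy = 10914 − 11067 = -153
nΣx² − (Σx)² = 8706 − 8649 = 57; nΣy² − (Σy)² = 14706 − 14161 = 545
r = -153 / √(57 × 545) = -153 / 176.2527 ≈ -0.8681

-0.8681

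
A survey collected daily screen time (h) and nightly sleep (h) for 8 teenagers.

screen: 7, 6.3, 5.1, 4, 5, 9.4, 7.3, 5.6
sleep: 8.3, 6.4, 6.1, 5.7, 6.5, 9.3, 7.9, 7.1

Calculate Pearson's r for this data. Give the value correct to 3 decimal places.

n = 8, Σx = 49.7, Σy = 57.3, Σx² = 328.71, Σy² = 421.11, Σxy = 369.68
nΣxy − ΣxΣy = 2957.44 − 2847.81 = 109.63
nΣx² − (Σx)² = 2629.68 − 2470.09 = 159.59; nΣy² − (Σy)² = 3368.88 − 3283.29 = 85.59
r = 109.63 / √(159.59 × 85.59) = 109.63 / 116.8730 ≈ 0.938

0.938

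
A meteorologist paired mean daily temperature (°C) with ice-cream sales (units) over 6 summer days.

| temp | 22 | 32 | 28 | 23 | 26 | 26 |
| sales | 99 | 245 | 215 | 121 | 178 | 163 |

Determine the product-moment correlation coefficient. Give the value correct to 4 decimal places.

0.9778

n = 6, Σx = 157, Σy = 1021, Σx² = 4173, Σy² = 188945, Σxy = 27687
nΣxy − ΣxΣy = 166122 − 160297 = 5825
nΣx² − (Σx)² = 25038 − 24649 = 389; nΣy² − (Σy)² = 1133670 − 1042441 = 91229
r = 5825 / √(389 × 91229) = 5825 / 5957.1873 ≈ 0.9778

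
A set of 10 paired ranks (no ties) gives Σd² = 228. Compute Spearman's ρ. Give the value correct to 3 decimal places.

ρ = 1 − 6Σd² / [n(n²−1)] = 1 − 6×228 / (10×99)
  = 1 − 1368/990 = 1 − 1.3818 ≈ -0.382

-0.382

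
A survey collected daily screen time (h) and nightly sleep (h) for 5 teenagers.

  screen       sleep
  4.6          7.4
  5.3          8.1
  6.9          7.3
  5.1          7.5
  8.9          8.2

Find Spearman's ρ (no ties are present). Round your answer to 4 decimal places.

0.4000

Rank screen: 1, 3, 4, 2, 5
Rank sleep: 2, 4, 1, 3, 5
d = rank(screen) − rank(sleep): -1, -1, 3, -1, 0; Σd² = 12
ρ = 1 − 6Σd² / [n(n²−1)] = 1 − 6×12 / (5×24) = 1 − 72/120 ≈ 0.4000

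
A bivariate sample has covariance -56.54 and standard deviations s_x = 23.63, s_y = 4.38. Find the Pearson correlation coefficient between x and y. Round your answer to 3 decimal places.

-0.546

r = Cov(x,y) / (s_x · s_y) = -56.54 / (23.63 × 4.38)
  = -56.54 / 103.4994 ≈ -0.546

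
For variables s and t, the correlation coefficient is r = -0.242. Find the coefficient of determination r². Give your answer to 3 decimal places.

0.059

r² = (-0.242)² = 0.059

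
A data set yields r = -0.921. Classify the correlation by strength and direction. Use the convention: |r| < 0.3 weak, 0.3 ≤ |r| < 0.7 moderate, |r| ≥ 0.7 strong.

r = -0.921 < 0 so the relationship is negative.
|r| = 0.921, which falls in the strong range.

strong negative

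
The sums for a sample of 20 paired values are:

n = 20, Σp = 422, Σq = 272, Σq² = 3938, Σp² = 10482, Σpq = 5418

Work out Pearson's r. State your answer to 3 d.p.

-0.523

r = (nΣpq − ΣpΣq) / √[(nΣp² − (Σp)²)(nΣq² − (Σq)²)]
Numerator: 20×5418 − 422×272 = -6424
Denominator: √[(209640 − 178084)(78760 − 73984)] = √[31556 × 4776] = 12276.4594
r = -6424 / 12276.4594 ≈ -0.523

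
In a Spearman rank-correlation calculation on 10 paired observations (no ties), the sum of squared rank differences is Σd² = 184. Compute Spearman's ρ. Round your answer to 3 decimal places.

-0.115

ρ = 1 − 6Σd² / [n(n²−1)] = 1 − 6×184 / (10×99)
  = 1 − 1104/990 = 1 − 1.1152 ≈ -0.115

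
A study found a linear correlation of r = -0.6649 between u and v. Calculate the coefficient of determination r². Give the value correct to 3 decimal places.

0.442

r² = (-0.6649)² = 0.442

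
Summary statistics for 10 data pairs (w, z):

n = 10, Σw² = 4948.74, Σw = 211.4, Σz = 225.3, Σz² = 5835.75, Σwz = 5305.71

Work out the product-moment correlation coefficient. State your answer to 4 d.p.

r = (nΣwz − ΣwΣz) / √[(nΣw² − (Σw)²)(nΣz² − (Σz)²)]
Numerator: 10×5305.71 − 211.4×225.3 = 5428.68
Denominator: √[(49487.4 − 44689.96)(58357.5 − 50760.09)] = √[4797.44 × 7597.41] = 6037.2277
r = 5428.68 / 6037.2277 ≈ 0.8992

0.8992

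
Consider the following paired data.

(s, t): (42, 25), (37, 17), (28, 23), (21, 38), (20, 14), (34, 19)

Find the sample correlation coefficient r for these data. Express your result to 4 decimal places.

-0.2078

n = 6, Σs = 182, Σt = 136, Σs² = 5914, Σt² = 3444, Σst = 4047
nΣst − ΣsΣt = 24282 − 24752 = -470
nΣs² − (Σs)² = 35484 − 33124 = 2360; nΣt² − (Σt)² = 20664 − 18496 = 2168
r = -470 / √(2360 × 2168) = -470 / 2261.9637 ≈ -0.2078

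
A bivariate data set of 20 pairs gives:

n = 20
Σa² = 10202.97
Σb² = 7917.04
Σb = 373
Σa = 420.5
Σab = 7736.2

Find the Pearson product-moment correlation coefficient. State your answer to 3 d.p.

r = (nΣab − ΣaΣb) / √[(nΣa² − (Σa)²)(nΣb² − (Σb)²)]
Numerator: 20×7736.2 − 420.5×373 = -2122.5
Denominator: √[(204059.4 − 176820.25)(158340.8 − 139129)] = √[27239.15 × 19211.8] = 22876.0377
r = -2122.5 / 22876.0377 ≈ -0.093

-0.093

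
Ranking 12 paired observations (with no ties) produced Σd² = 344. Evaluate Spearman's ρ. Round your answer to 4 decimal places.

-0.2028

ρ = 1 − 6Σd² / [n(n²−1)] = 1 − 6×344 / (12×143)
  = 1 − 2064/1716 = 1 − 1.20280 ≈ -0.2028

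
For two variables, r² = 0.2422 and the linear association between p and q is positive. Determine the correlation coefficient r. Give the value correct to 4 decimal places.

|r| = √0.2422 = 0.4921
The association is positive, so r = 0.4921.

0.4921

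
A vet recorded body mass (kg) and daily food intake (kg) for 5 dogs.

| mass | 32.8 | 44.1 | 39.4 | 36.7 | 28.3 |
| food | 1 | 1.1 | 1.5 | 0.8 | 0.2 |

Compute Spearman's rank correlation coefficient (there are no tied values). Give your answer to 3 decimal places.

Rank mass: 2, 5, 4, 3, 1
Rank food: 3, 4, 5, 2, 1
d = rank(mass) − rank(food): -1, 1, -1, 1, 0; Σd² = 4
ρ = 1 − 6Σd² / [n(n²−1)] = 1 − 6×4 / (5×24) = 1 − 24/120 ≈ 0.800

0.800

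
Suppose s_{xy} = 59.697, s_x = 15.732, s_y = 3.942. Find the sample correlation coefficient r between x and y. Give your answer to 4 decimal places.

r = Cov(x,y) / (s_x · s_y) = 59.697 / (15.732 × 3.942)
  = 59.697 / 62.0155 ≈ 0.9626

0.9626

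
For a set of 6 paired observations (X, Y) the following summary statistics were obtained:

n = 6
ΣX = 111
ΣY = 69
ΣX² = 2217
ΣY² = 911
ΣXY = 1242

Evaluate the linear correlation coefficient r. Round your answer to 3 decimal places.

-0.249

r = (nΣXY − ΣXΣY) / √[(nΣX² − (ΣX)²)(nΣY² − (ΣY)²)]
Numerator: 6×1242 − 111×69 = -207
Denominator: √[(13302 − 12321)(5466 − 4761)] = √[981 × 705] = 831.6279
r = -207 / 831.6279 ≈ -0.249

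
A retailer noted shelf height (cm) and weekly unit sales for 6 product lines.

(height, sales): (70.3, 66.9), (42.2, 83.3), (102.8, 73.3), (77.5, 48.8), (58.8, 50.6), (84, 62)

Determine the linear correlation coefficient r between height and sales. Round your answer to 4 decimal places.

n = 6, Σx = 435.6, Σy = 384.9, Σx² = 33810.46, Σy² = 25573.19, Σxy = 27718.85
nΣxy − ΣxΣy = 166313.1 − 167662.44 = -1349.34
nΣx² − (Σx)² = 202862.76 − 189747.36 = 13115.4; nΣy² − (Σy)² = 153439.14 − 148148.01 = 5291.13
r = -1349.34 / √(13115.4 × 5291.13) = -1349.34 / 8330.3833 ≈ -0.1620

-0.1620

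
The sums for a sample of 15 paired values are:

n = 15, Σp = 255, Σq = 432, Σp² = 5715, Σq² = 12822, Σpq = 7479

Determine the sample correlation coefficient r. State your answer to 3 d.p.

r = (nΣpq − ΣpΣq) / √[(nΣp² − (Σp)²)(nΣq² − (Σq)²)]
Numerator: 15×7479 − 255×432 = 2025
Denominator: √[(85725 − 65025)(192330 − 186624)] = √[20700 × 5706] = 10868.0357
r = 2025 / 10868.0357 ≈ 0.186

0.186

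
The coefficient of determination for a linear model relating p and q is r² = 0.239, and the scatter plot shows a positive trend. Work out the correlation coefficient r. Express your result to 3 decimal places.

|r| = √0.239 = 0.489
The association is positive, so r = 0.489.

0.489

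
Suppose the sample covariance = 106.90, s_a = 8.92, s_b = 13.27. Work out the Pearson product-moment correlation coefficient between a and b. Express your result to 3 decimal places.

r = Cov(a,b) / (s_a · s_b) = 106.90 / (8.92 × 13.27)
  = 106.90 / 118.3684 ≈ 0.903

0.903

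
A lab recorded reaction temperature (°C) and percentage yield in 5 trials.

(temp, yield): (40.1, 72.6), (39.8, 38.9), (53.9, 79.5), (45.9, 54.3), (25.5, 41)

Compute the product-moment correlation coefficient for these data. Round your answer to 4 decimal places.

0.6993

n = 5, Σx = 205.2, Σy = 286.3, Σx² = 8854.32, Σy² = 17733.71, Σxy = 12282.4
nΣxy − ΣxΣy = 61412 − 58748.76 = 2663.24
nΣx² − (Σx)² = 44271.6 − 42107.04 = 2164.56; nΣy² − (Σy)² = 88668.55 − 81967.69 = 6700.86
r = 2663.24 / √(2164.56 × 6700.86) = 2663.24 / 3808.4660 ≈ 0.6993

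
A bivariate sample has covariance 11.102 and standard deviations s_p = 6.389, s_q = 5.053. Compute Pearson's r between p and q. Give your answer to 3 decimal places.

0.344

r = Cov(p,q) / (s_p · s_q) = 11.102 / (6.389 × 5.053)
  = 11.102 / 32.2836 ≈ 0.344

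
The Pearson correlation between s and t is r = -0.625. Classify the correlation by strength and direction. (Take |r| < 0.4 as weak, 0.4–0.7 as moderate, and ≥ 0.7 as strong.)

moderate negative

r = -0.625 < 0 so the relationship is negative.
|r| = 0.625, which falls in the moderate range.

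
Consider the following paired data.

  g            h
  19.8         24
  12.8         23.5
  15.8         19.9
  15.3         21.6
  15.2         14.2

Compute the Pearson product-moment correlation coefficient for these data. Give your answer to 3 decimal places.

n = 5, Σg = 78.9, Σh = 103.2, Σg² = 1270.65, Σh² = 2192.46, Σgh = 1636.74
nΣgh − ΣgΣh = 8183.7 − 8142.48 = 41.22
nΣg² − (Σg)² = 6353.25 − 6225.21 = 128.04; nΣh² − (Σh)² = 10962.3 − 10650.24 = 312.06
r = 41.22 / √(128.04 × 312.06) = 41.22 / 199.8904 ≈ 0.206

0.206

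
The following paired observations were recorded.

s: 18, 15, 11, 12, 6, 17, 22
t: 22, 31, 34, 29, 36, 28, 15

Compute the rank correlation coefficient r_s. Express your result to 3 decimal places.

-0.964

Rank s: 6, 4, 2, 3, 1, 5, 7
Rank t: 2, 5, 6, 4, 7, 3, 1
d = rank(s) − rank(t): 4, -1, -4, -1, -6, 2, 6; Σd² = 110
ρ = 1 − 6Σd² / [n(n²−1)] = 1 − 6×110 / (7×48) = 1 − 660/336 ≈ -0.964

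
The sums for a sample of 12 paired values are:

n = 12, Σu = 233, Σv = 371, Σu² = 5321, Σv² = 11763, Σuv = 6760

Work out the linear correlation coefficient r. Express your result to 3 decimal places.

-0.918

r = (nΣuv − ΣuΣv) / √[(nΣu² − (Σu)²)(nΣv² − (Σv)²)]
Numerator: 12×6760 − 233×371 = -5323
Denominator: √[(63852 − 54289)(141156 − 137641)] = √[9563 × 3515] = 5797.7534
r = -5323 / 5797.7534 ≈ -0.918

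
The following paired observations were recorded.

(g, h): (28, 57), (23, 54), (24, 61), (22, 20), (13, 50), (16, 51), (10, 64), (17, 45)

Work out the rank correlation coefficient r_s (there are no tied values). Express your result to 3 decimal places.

Rank g: 8, 6, 7, 5, 2, 3, 1, 4
Rank h: 6, 5, 7, 1, 3, 4, 8, 2
d = rank(g) − rank(h): 2, 1, 0, 4, -1, -1, -7, 2; Σd² = 76
ρ = 1 − 6Σd² / [n(n²−1)] = 1 − 6×76 / (8×63) = 1 − 456/504 ≈ 0.095

0.095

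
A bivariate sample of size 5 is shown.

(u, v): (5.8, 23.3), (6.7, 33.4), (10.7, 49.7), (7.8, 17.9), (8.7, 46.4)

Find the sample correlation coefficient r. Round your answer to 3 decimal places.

0.747

n = 5, Σu = 39.7, Σv = 170.7, Σu² = 329.55, Σv² = 6601.91, Σuv = 1434.01
nΣuv − ΣuΣv = 7170.05 − 6776.79 = 393.26
nΣu² − (Σu)² = 1647.75 − 1576.09 = 71.66; nΣv² − (Σv)² = 33009.55 − 29138.49 = 3871.06
r = 393.26 / √(71.66 × 3871.06) = 393.26 / 526.6879 ≈ 0.747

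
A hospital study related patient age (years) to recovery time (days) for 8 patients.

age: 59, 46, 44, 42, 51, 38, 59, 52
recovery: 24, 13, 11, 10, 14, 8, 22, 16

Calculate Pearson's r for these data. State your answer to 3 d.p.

0.974

n = 8, Σx = 391, Σy = 118, Σx² = 19527, Σy² = 1966, Σxy = 6066
nΣxy − ΣxΣy = 48528 − 46138 = 2390
nΣx² − (Σx)² = 156216 − 152881 = 3335; nΣy² − (Σy)² = 15728 − 13924 = 1804
r = 2390 / √(3335 × 1804) = 2390 / 2452.8229 ≈ 0.974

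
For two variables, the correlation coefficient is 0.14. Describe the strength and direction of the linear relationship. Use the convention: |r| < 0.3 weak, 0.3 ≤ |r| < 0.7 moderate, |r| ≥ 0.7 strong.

weak positive

r = 0.14 > 0 so the relationship is positive.
|r| = 0.14, which falls in the weak range.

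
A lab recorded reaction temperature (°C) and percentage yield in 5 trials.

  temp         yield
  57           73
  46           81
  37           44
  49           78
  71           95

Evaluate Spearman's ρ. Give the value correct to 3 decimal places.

Rank temp: 4, 2, 1, 3, 5
Rank yield: 2, 4, 1, 3, 5
d = rank(temp) − rank(yield): 2, -2, 0, 0, 0; Σd² = 8
ρ = 1 − 6Σd² / [n(n²−1)] = 1 − 6×8 / (5×24) = 1 − 48/120 ≈ 0.600

0.600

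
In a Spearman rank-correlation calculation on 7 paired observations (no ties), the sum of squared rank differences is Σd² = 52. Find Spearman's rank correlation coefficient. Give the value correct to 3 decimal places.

ρ = 1 − 6Σd² / [n(n²−1)] = 1 − 6×52 / (7×48)
  = 1 − 312/336 = 1 − 0.9286 ≈ 0.071

0.071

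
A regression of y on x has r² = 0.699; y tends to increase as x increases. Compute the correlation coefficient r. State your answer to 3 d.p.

|r| = √0.699 = 0.836
The association is positive, so r = 0.836.

0.836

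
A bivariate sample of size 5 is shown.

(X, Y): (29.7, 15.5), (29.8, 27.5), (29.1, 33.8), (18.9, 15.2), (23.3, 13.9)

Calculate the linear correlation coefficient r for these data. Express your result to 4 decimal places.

n = 5, ΣX = 130.8, ΣY = 105.9, ΣX² = 3517.04, ΣY² = 2563.19, ΣXY = 2874.58
nΣXY − ΣXΣY = 14372.9 − 13851.72 = 521.18
nΣX² − (ΣX)² = 17585.2 − 17108.64 = 476.56; nΣY² − (ΣY)² = 12815.95 − 11214.81 = 1601.14
r = 521.18 / √(476.56 × 1601.14) = 521.18 / 873.5212 ≈ 0.5966

0.5966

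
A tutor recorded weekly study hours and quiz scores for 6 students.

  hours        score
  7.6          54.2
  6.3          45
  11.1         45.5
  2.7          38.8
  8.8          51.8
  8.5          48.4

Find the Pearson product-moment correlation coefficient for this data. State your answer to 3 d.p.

n = 6, Σx = 45, Σy = 283.7, Σx² = 377.64, Σy² = 13564.13, Σxy = 2172.47
nΣxy − ΣxΣy = 13034.82 − 12766.5 = 268.32
nΣx² − (Σx)² = 2265.84 − 2025 = 240.84; nΣy² − (Σy)² = 81384.78 − 80485.69 = 899.09
r = 268.32 / √(240.84 × 899.09) = 268.32 / 465.3352 ≈ 0.577

0.577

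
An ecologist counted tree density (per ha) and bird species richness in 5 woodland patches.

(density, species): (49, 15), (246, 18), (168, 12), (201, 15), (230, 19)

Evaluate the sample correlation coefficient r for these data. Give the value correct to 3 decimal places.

0.504

n = 5, Σx = 894, Σy = 79, Σx² = 184442, Σy² = 1279, Σxy = 14564
nΣxy − ΣxΣy = 72820 − 70626 = 2194
nΣx² − (Σx)² = 922210 − 799236 = 122974; nΣy² − (Σy)² = 6395 − 6241 = 154
r = 2194 / √(122974 × 154) = 2194 / 4351.7808 ≈ 0.504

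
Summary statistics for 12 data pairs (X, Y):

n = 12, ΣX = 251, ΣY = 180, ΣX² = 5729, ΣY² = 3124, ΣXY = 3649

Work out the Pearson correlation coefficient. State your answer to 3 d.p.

r = (nΣXY − ΣXΣY) / √[(nΣX² − (ΣX)²)(nΣY² − (ΣY)²)]
Numerator: 12×3649 − 251×180 = -1392
Denominator: √[(68748 − 63001)(37488 − 32400)] = √[5747 × 5088] = 5407.4704
r = -1392 / 5407.4704 ≈ -0.257

-0.257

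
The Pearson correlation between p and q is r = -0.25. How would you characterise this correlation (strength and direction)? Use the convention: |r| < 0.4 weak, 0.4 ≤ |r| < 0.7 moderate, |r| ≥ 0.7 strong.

weak negative

r = -0.25 < 0 so the relationship is negative.
|r| = 0.25, which falls in the weak range.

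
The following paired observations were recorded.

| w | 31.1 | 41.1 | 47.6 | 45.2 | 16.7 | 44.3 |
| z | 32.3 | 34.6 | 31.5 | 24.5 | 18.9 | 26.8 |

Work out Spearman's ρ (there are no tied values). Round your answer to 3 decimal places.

0.086

Rank w: 2, 3, 6, 5, 1, 4
Rank z: 5, 6, 4, 2, 1, 3
d = rank(w) − rank(z): -3, -3, 2, 3, 0, 1; Σd² = 32
ρ = 1 − 6Σd² / [n(n²−1)] = 1 − 6×32 / (6×35) = 1 − 192/210 ≈ 0.086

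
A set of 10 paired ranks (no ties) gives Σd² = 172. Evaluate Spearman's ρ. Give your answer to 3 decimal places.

-0.042

ρ = 1 − 6Σd² / [n(n²−1)] = 1 − 6×172 / (10×99)
  = 1 − 1032/990 = 1 − 1.0424 ≈ -0.042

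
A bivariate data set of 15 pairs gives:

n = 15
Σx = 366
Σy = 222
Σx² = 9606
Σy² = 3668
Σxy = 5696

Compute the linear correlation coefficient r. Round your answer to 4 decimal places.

r = (nΣxy − ΣxΣy) / √[(nΣx² − (Σx)²)(nΣy² − (Σy)²)]
Numerator: 15×5696 − 366×222 = 4188
Denominator: √[(144090 − 133956)(55020 − 49284)] = √[10134 × 5736] = 7624.2130
r = 4188 / 7624.2130 ≈ 0.5493

0.5493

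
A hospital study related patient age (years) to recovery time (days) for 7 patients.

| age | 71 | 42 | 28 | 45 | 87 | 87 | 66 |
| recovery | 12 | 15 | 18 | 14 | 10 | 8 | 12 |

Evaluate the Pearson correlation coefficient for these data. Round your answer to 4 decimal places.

n = 7, Σx = 426, Σy = 89, Σx² = 29108, Σy² = 1197, Σxy = 4974
nΣxy − ΣxΣy = 34818 − 37914 = -3096
nΣx² − (Σx)² = 203756 − 181476 = 22280; nΣy² − (Σy)² = 8379 − 7921 = 458
r = -3096 / √(22280 × 458) = -3096 / 3194.4076 ≈ -0.9692

-0.9692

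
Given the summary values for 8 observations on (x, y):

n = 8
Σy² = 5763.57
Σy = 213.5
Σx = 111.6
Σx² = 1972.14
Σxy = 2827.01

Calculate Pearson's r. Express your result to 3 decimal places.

r = (nΣxy − ΣxΣy) / √[(nΣx² − (Σx)²)(nΣy² − (Σy)²)]
Numerator: 8×2827.01 − 111.6×213.5 = -1210.52
Denominator: √[(15777.12 − 12454.56)(46108.56 − 45582.25)] = √[3322.56 × 526.31] = 1322.3829
r = -1210.52 / 1322.3829 ≈ -0.915

-0.915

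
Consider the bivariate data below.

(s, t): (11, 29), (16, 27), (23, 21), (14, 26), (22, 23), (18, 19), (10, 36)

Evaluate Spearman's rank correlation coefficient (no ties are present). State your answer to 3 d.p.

Rank s: 2, 4, 7, 3, 6, 5, 1
Rank t: 6, 5, 2, 4, 3, 1, 7
d = rank(s) − rank(t): -4, -1, 5, -1, 3, 4, -6; Σd² = 104
ρ = 1 − 6Σd² / [n(n²−1)] = 1 − 6×104 / (7×48) = 1 − 624/336 ≈ -0.857

-0.857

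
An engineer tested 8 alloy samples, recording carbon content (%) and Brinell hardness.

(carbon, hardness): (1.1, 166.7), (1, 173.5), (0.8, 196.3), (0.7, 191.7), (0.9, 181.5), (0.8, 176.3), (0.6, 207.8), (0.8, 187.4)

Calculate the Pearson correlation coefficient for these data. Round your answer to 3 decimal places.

-0.896

n = 8, Σx = 6.7, Σy = 1481.2, Σx² = 5.79, Σy² = 275497.26, Σxy = 1227.09
nΣxy − ΣxΣy = 9816.72 − 9924.04 = -107.32
nΣx² − (Σx)² = 46.32 − 44.89 = 1.43; nΣy² − (Σy)² = 2203978.08 − 2193953.44 = 10024.64
r = -107.32 / √(1.43 × 10024.64) = -107.32 / 119.7298 ≈ -0.896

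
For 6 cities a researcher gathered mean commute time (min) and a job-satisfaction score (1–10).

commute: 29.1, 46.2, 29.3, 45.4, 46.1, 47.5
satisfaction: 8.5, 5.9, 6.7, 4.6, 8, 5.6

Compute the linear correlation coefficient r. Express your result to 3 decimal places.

n = 6, Σx = 243.6, Σy = 39.3, Σx² = 10282.36, Σy² = 268.47, Σxy = 1559.88
nΣxy − ΣxΣy = 9359.28 − 9573.48 = -214.2
nΣx² − (Σx)² = 61694.16 − 59340.96 = 2353.2; nΣy² − (Σy)² = 1610.82 − 1544.49 = 66.33
r = -214.2 / √(2353.2 × 66.33) = -214.2 / 395.0794 ≈ -0.542

-0.542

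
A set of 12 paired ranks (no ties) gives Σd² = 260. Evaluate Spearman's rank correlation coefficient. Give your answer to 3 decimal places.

ρ = 1 − 6Σd² / [n(n²−1)] = 1 − 6×260 / (12×143)
  = 1 − 1560/1716 = 1 − 0.9091 ≈ 0.091

0.091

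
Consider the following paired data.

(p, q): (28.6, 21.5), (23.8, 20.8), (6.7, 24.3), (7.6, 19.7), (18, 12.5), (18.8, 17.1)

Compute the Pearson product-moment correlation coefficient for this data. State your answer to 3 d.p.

-0.171

n = 6, Σp = 103.5, Σq = 115.9, Σp² = 2164.49, Σq² = 2322.13, Σpq = 1968.95
nΣpq − ΣpΣq = 11813.7 − 11995.65 = -181.95
nΣp² − (Σp)² = 12986.94 − 10712.25 = 2274.69; nΣq² − (Σq)² = 13932.78 − 13432.81 = 499.97
r = -181.95 / √(2274.69 × 499.97) = -181.95 / 1066.4318 ≈ -0.171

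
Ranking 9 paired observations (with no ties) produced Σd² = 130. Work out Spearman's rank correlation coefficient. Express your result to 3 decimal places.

ρ = 1 − 6Σd² / [n(n²−1)] = 1 − 6×130 / (9×80)
  = 1 − 780/720 = 1 − 1.0833 ≈ -0.083

-0.083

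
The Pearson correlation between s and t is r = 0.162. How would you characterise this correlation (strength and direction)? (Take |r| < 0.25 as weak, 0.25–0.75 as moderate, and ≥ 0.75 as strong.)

weak positive

r = 0.162 > 0 so the relationship is positive.
|r| = 0.162, which falls in the weak range.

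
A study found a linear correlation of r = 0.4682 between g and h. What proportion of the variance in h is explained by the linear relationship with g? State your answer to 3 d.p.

r² = (0.4682)² = 0.219

0.219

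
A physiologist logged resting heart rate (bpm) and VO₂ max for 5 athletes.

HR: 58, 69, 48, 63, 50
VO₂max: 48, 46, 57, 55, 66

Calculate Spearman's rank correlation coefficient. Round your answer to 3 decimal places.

Rank HR: 3, 5, 1, 4, 2
Rank VO₂max: 2, 1, 4, 3, 5
d = rank(HR) − rank(VO₂max): 1, 4, -3, 1, -3; Σd² = 36
ρ = 1 − 6Σd² / [n(n²−1)] = 1 − 6×36 / (5×24) = 1 − 216/120 ≈ -0.800

-0.800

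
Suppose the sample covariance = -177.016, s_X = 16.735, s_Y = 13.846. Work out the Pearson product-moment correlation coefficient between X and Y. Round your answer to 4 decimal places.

-0.7639

r = Cov(X,Y) / (s_X · s_Y) = -177.016 / (16.735 × 13.846)
  = -177.016 / 231.7128 ≈ -0.7639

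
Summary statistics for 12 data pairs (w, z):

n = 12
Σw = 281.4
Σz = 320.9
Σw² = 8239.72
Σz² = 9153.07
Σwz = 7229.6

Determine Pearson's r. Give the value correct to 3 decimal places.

-0.305

r = (nΣwz − ΣwΣz) / √[(nΣw² − (Σw)²)(nΣz² − (Σz)²)]
Numerator: 12×7229.6 − 281.4×320.9 = -3546.06
Denominator: √[(98876.64 − 79185.96)(109836.84 − 102976.81)] = √[19690.68 × 6860.03] = 11622.3343
r = -3546.06 / 11622.3343 ≈ -0.305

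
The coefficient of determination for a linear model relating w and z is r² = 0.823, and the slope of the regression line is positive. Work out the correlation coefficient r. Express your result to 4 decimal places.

0.9072

|r| = √0.823 = 0.9072
The association is positive, so r = 0.9072.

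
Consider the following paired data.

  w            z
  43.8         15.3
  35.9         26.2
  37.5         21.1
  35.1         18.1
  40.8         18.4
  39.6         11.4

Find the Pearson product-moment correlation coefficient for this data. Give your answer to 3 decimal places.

n = 6, Σw = 232.7, Σz = 110.5, Σw² = 9078.31, Σz² = 2161.87, Σwz = 4239.44
nΣwz − ΣwΣz = 25436.64 − 25713.35 = -276.71
nΣw² − (Σw)² = 54469.86 − 54149.29 = 320.57; nΣz² − (Σz)² = 12971.22 − 12210.25 = 760.97
r = -276.71 / √(320.57 × 760.97) = -276.71 / 493.9070 ≈ -0.560

-0.560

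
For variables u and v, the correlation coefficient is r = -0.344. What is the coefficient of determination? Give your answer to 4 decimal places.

r² = (-0.344)² = 0.1183

0.1183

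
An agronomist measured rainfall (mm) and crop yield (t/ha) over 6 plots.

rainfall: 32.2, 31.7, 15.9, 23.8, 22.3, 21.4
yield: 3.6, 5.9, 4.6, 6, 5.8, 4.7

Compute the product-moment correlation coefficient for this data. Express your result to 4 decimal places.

n = 6, Σx = 147.3, Σy = 30.6, Σx² = 3816.23, Σy² = 160.66, Σxy = 748.81
nΣxy − ΣxΣy = 4492.86 − 4507.38 = -14.52
nΣx² − (Σx)² = 22897.38 − 21697.29 = 1200.09; nΣy² − (Σy)² = 963.96 − 936.36 = 27.6
r = -14.52 / √(1200.09 × 27.6) = -14.52 / 181.9958 ≈ -0.0798

-0.0798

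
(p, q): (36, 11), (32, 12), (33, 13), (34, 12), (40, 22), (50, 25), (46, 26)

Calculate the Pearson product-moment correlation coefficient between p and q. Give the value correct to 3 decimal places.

0.923

n = 7, Σp = 271, Σq = 121, Σp² = 10781, Σq² = 2363, Σpq = 4943
nΣpq − ΣpΣq = 34601 − 32791 = 1810
nΣp² − (Σp)² = 75467 − 73441 = 2026; nΣq² − (Σq)² = 16541 − 14641 = 1900
r = 1810 / √(2026 × 1900) = 1810 / 1961.9888 ≈ 0.923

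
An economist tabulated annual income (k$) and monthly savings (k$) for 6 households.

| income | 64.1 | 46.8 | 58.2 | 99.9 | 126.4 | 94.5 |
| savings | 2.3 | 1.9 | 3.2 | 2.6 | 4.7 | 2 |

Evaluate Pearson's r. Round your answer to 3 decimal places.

0.642

n = 6, Σx = 489.9, Σy = 16.7, Σx² = 44573.51, Σy² = 51.99, Σxy = 1465.41
nΣxy − ΣxΣy = 8792.46 − 8181.33 = 611.13
nΣx² − (Σx)² = 267441.06 − 240002.01 = 27439.05; nΣy² − (Σy)² = 311.94 − 278.89 = 33.05
r = 611.13 / √(27439.05 × 33.05) = 611.13 / 952.2923 ≈ 0.642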